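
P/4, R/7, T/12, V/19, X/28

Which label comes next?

Letter — letters move forward 2 places in the alphabet: P, R, T, V, X → Z.
Second component goes 4, 7, 12, 19, 28 → 39 (differences are 3, 5, 7, … (increasing by 2 each time)).
Putting it together: Z/39.

Z/39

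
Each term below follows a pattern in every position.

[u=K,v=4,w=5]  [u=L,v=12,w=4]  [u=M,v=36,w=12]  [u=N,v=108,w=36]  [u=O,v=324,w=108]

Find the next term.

U: letters move forward 1 place in the alphabet; K, L, M, N, O → P.
V: ×3 each step, so 4, 12, 36, 108, 324 → 972.
W: always the previous value of the v; 5, 4, 12, 36, 108 → 324.
Putting it together: [u=P,v=972,w=324].

[u=P,v=972,w=324]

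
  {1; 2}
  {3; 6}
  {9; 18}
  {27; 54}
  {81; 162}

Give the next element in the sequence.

First component goes 1, 3, 9, 27, 81 → 243 (×3 each step).
Second component: 2, 6, 18, 54, 162 → 486 (always 2 × the first component).
So the next element is {243; 486}.

{243; 486}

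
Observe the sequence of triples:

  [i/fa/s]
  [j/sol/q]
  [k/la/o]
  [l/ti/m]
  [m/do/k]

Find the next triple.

[n/re/i]

First letter — letters move forward 1 place in the alphabet: i, j, k, l, m → n.
Note goes fa, sol, la, ti, do → re (runs through the solfège scale do→ti).
Second letter: letters move back 2 places in the alphabet; s, q, o, m, k → i.
So the next triple is [n/re/i].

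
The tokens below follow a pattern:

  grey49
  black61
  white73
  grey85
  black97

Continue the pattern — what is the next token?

white109

Shade — repeats grey → black → white: grey, black, white, grey, black → white.
Second component goes 49, 61, 73, 85, 97 → 109 (+12 each step).
Putting it together: white109.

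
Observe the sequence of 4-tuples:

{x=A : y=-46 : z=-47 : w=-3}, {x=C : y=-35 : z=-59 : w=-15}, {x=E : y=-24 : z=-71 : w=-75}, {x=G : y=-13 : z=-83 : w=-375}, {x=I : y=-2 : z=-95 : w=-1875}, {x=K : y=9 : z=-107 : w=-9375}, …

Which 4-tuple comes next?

For the x, letters move forward 2 places in the alphabet: A, C, E, G, I, K → M.
Y goes -46, -35, -24, -13, -2, 9 → 20 (+11 each step).
Z: −12 each step, so -47, -59, -71, -83, -95, -107 → -119.
W: -3, -15, -75, -375, -1875, -9375 → -46875 (×5 each step).
Combining the parts gives {x=M : y=20 : z=-119 : w=-46875}.

{x=M : y=20 : z=-119 : w=-46875}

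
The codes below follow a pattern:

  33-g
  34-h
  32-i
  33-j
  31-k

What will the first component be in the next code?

For the first component, alternating steps +1, −2, +1, −2, …: 33, 34, 32, 33, 31 → 32.
Letter: g, h, i, j, k → l (letters move forward 1 place in the alphabet).

32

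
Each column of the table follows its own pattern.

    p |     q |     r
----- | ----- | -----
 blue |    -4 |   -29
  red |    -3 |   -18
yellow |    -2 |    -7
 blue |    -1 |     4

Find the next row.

Column p — repeats blue → red → yellow: blue, red, yellow, blue → red.
Column q — +1 each step: -4, -3, -2, -1 → 0.
For the column r, +11 each step: -29, -18, -7, 4 → 15.
Combining the parts gives red  0  15.

red  0  15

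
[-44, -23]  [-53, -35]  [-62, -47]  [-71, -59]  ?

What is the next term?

[-80, -71]

First slot: -44, -53, -62, -71 → -80 (−9 each step).
Second slot: −12 each step, so -23, -35, -47, -59 → -71.
Putting it together: [-80, -71].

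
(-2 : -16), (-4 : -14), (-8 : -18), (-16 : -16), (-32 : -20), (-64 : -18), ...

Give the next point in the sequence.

(-128 : -22)

For the first part, ×2 each step: -2, -4, -8, -16, -32, -64 → -128.
Second part: alternating steps +2, −4, +2, −4, …, so -16, -14, -18, -16, -20, -18 → -22.
So the next point is (-128 : -22).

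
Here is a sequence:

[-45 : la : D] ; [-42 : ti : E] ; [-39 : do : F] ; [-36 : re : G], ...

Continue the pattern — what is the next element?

[-33 : mi : H]

First slot goes -45, -42, -39, -36 → -33 (+3 each step).
Note: la, ti, do, re → mi (runs through the solfège scale do→ti).
Letter: letters move forward 1 place in the alphabet, so D, E, F, G → H.
So the next element is [-33 : mi : H].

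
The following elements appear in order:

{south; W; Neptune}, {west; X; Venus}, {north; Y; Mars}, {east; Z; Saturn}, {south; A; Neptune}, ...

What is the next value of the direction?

west

Direction: repeats south → west → north → east, so south, west, north, east, south → west.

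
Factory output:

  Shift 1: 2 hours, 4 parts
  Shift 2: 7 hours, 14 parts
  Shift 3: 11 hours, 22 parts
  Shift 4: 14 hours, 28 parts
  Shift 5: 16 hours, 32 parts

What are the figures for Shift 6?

17 hours, 34 parts

Hours: 2, 7, 11, 14, 16 → 17 (differences are 5, 4, 3, … (decreasing by 1 each time)).
Parts: 4, 14, 22, 28, 32 → 34 (always 2 × the hours).
Putting it together: 17 hours, 34 parts.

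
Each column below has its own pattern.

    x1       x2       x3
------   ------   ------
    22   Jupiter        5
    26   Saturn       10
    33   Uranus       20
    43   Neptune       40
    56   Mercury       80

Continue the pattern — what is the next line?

72  Venus  160

Column x1: 22, 26, 33, 43, 56 → 72 (differences are 4, 7, 10, … (increasing by 3 each time)).
For the column x2, runs through the planets Mercury→Neptune: Jupiter, Saturn, Uranus, Neptune, Mercury → Venus.
Column x3: ×2 each step; 5, 10, 20, 40, 80 → 160.
So the next line is 72  Venus  160.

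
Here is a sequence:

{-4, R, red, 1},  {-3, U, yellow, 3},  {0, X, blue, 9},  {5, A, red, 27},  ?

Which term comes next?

{12, D, yellow, 81}

For the first slot, differences are 1, 3, 5, … (increasing by 2 each time): -4, -3, 0, 5 → 12.
Letter — letters move forward 3 places in the alphabet, wrapping Z→A: R, U, X, A → D.
For the colour, repeats red → yellow → blue: red, yellow, blue, red → yellow.
Fourth slot: 1, 3, 9, 27 → 81 (×3 each step).
So the next term is {12, D, yellow, 81}.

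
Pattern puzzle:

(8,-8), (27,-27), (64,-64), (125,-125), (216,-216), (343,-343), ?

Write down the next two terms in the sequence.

First part goes 8, 27, 64, 125, 216, 343 → 512 → 729 (perfect cubes: 2³, 3³, 4³, …).
For the second part, always the negative of the first part: -8, -27, -64, -125, -216, -343 → -512 → -729.
Putting the parts together: (512,-512) and then (729,-729).

(512,-512), (729,-729)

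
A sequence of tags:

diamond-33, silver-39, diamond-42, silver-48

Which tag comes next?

diamond-51

Rank: alternates diamond ↔ silver, so diamond, silver, diamond, silver → diamond.
Second component: alternating steps +6, +3, +6, +3, …; 33, 39, 42, 48 → 51.
So the next tag is diamond-51.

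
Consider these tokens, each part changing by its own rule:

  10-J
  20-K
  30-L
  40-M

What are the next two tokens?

50-N, 60-O

For the first component, +10 each step: 10, 20, 30, 40 → 50 → 60.
Letter: letters move forward 1 place in the alphabet, so J, K, L, M → N → O.
Putting the parts together: 50-N and then 60-O.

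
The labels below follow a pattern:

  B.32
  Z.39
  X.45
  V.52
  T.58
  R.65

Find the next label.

Letter — letters move back 2 places in the alphabet, wrapping A→Z: B, Z, X, V, T, R → P.
Second component goes 32, 39, 45, 52, 58, 65 → 71 (alternating steps +7, +6, +7, +6, …).
So the next label is P.71.

P.71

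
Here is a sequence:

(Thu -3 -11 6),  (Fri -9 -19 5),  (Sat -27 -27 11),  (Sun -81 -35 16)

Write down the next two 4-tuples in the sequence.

For the day, runs through the weekdays Mon→Sun: Thu, Fri, Sat, Sun → Mon → Tue.
Second coordinate: -3, -9, -27, -81 → -243 → -729 (×3 each step).
Third coordinate goes -11, -19, -27, -35 → -43 → -51 (−8 each step).
Fourth coordinate — each term is the sum of the two before it: 6, 5, 11, 16 → 27 → 43.
Putting the parts together: (Mon -243 -43 27) and then (Tue -729 -51 43).

(Mon -243 -43 27), (Tue -729 -51 43)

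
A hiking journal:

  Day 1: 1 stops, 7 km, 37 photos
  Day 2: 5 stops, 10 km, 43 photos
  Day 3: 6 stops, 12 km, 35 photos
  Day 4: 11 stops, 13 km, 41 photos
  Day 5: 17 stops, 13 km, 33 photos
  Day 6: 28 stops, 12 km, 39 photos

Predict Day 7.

45 stops, 10 km, 31 photos

Stops: each term is the sum of the two before it, so 1, 5, 6, 11, 17, 28 → 45.
For the km, differences are 3, 2, 1, … (decreasing by 1 each time): 7, 10, 12, 13, 13, 12 → 10.
Photos — alternating steps +6, −8, +6, −8, …: 37, 43, 35, 41, 33, 39 → 31.
Combining the parts gives 45 stops, 10 km, 31 photos.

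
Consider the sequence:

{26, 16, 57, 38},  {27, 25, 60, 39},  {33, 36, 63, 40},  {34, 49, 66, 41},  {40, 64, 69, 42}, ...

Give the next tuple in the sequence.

{41, 81, 72, 43}

First component goes 26, 27, 33, 34, 40 → 41 (alternating steps +1, +6, +1, +6, …).
Second component — perfect squares: 4², 5², 6², …: 16, 25, 36, 49, 64 → 81.
Third component goes 57, 60, 63, 66, 69 → 72 (+3 each step).
Fourth component goes 38, 39, 40, 41, 42 → 43 (+1 each step).
Combining the parts gives {41, 81, 72, 43}.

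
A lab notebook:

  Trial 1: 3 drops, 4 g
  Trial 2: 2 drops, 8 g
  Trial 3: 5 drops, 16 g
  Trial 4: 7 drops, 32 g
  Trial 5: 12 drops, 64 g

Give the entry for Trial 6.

19 drops, 128 g

Drops goes 3, 2, 5, 7, 12 → 19 (each term is the sum of the two before it).
G goes 4, 8, 16, 32, 64 → 128 (×2 each step).
Combining the parts gives 19 drops, 128 g.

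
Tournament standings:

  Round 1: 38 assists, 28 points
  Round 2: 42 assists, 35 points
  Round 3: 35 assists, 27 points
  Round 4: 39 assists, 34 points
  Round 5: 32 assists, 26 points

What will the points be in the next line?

33

Points — alternating steps +7, −8, +7, −8, …: 28, 35, 27, 34, 26 → 33.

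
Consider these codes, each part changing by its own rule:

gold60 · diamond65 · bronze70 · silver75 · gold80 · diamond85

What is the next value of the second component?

Second component: +5 each step, so 60, 65, 70, 75, 80, 85 → 90.

90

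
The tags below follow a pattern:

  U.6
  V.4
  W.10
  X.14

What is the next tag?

Letter goes U, V, W, X → Y (letters move forward 1 place in the alphabet).
Second component: 6, 4, 10, 14 → 24 (each term is the sum of the two before it).
Combining the parts gives Y.24.

Y.24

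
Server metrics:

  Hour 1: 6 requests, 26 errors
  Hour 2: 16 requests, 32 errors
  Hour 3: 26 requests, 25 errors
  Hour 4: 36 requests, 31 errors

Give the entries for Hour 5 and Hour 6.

46 requests, 24 errors; 56 requests, 30 errors

Requests — +10 each step: 6, 16, 26, 36 → 46 → 56.
Errors — alternating steps +6, −7, +6, −7, …: 26, 32, 25, 31 → 24 → 30.
Putting the parts together: 46 requests, 24 errors and then 56 requests, 30 errors.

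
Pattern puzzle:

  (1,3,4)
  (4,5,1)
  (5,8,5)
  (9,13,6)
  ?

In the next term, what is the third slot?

First slot goes 1, 4, 5, 9 → 14 (each term is the sum of the two before it).
Second slot: each term is the sum of the two before it, so 3, 5, 8, 13 → 21.
Third slot: each term is the sum of the two before it, so 4, 1, 5, 6 → 11.

11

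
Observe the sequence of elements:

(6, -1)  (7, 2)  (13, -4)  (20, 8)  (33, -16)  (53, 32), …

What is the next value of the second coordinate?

-64

For the second coordinate, ×(-2) each step: -1, 2, -4, 8, -16, 32 → -64.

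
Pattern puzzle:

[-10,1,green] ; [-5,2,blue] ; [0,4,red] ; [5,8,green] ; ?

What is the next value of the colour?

First value: -10, -5, 0, 5 → 10 (+5 each step).
For the second value, ×2 each step: 1, 2, 4, 8 → 16.
For the colour, repeats green → blue → red: green, blue, red, green → blue.

blue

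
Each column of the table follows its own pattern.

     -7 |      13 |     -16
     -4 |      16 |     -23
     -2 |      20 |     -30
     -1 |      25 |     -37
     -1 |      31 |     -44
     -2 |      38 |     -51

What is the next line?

First component: -7, -4, -2, -1, -1, -2 → -4 (differences are 3, 2, 1, … (decreasing by 1 each time)).
Second component goes 13, 16, 20, 25, 31, 38 → 46 (differences are 3, 4, 5, … (increasing by 1 each time)).
Third component: −7 each step, so -16, -23, -30, -37, -44, -51 → -58.
Combining the parts gives -4  46  -58.

-4  46  -58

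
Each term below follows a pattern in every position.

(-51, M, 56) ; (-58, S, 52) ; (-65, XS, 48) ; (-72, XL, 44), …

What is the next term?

(-79, L, 40)

First coordinate goes -51, -58, -65, -72 → -79 (−7 each step).
Size: runs backward through clothing sizes XS→XL, so M, S, XS, XL → L.
Third coordinate: 56, 52, 48, 44 → 40 (−4 each step).
So the next term is (-79, L, 40).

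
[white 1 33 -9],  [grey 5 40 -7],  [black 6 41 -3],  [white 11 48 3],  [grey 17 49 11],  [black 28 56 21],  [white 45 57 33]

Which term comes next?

Shade — repeats white → grey → black: white, grey, black, white, grey, black, white → grey.
Second slot — each term is the sum of the two before it: 1, 5, 6, 11, 17, 28, 45 → 73.
For the third slot, alternating steps +7, +1, +7, +1, …: 33, 40, 41, 48, 49, 56, 57 → 64.
Fourth slot: -9, -7, -3, 3, 11, 21, 33 → 47 (differences are 2, 4, 6, … (increasing by 2 each time)).
So the next term is [grey 73 64 47].

[grey 73 64 47]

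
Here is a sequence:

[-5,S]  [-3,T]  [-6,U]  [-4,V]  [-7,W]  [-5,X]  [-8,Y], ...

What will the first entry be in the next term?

-6

First entry goes -5, -3, -6, -4, -7, -5, -8 → -6 (alternating steps +2, −3, +2, −3, …).
Letter — letters move forward 1 place in the alphabet: S, T, U, V, W, X, Y → Z.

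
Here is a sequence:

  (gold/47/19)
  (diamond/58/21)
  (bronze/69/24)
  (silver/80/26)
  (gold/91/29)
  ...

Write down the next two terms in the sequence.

(diamond/102/31), (bronze/113/34)

For the rank, repeats gold → diamond → bronze → silver: gold, diamond, bronze, silver, gold → diamond → bronze.
Second part goes 47, 58, 69, 80, 91 → 102 → 113 (+11 each step).
Third part goes 19, 21, 24, 26, 29 → 31 → 34 (alternating steps +2, +3, +2, +3, …).
So the next two terms are (diamond/102/31) and (bronze/113/34).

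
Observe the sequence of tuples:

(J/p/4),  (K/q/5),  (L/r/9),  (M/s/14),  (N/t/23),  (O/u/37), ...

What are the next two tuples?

(P/v/60), (Q/w/97)

First letter: J, K, L, M, N, O → P → Q (letters move forward 1 place in the alphabet).
Second letter: letters move forward 1 place in the alphabet; p, q, r, s, t, u → v → w.
Third entry goes 4, 5, 9, 14, 23, 37 → 60 → 97 (each term is the sum of the two before it).
Putting the parts together: (P/v/60) and then (Q/w/97).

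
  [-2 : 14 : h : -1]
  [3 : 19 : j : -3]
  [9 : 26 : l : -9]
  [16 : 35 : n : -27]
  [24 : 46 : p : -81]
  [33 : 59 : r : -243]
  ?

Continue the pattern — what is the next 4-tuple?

For the first coordinate, differences are 5, 6, 7, … (increasing by 1 each time): -2, 3, 9, 16, 24, 33 → 43.
For the second coordinate, differences are 5, 7, 9, … (increasing by 2 each time): 14, 19, 26, 35, 46, 59 → 74.
Letter: letters move forward 2 places in the alphabet; h, j, l, n, p, r → t.
For the fourth coordinate, ×3 each step: -1, -3, -9, -27, -81, -243 → -729.
Putting it together: [43 : 74 : t : -729].

[43 : 74 : t : -729]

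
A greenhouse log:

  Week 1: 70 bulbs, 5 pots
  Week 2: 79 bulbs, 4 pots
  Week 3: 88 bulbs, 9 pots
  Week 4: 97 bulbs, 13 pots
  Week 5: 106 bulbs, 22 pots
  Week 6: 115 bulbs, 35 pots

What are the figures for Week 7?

Bulbs: 70, 79, 88, 97, 106, 115 → 124 (+9 each step).
Pots: 5, 4, 9, 13, 22, 35 → 57 (each term is the sum of the two before it).
Combining the parts gives 124 bulbs, 57 pots.

124 bulbs, 57 pots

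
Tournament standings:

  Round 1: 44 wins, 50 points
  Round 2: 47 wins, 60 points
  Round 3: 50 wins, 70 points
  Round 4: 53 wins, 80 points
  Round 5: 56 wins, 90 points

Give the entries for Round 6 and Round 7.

59 wins, 100 points; 62 wins, 110 points

Wins: +3 each step; 44, 47, 50, 53, 56 → 59 → 62.
Points — +10 each step: 50, 60, 70, 80, 90 → 100 → 110.
So the next two rows are 59 wins, 100 points and 62 wins, 110 points.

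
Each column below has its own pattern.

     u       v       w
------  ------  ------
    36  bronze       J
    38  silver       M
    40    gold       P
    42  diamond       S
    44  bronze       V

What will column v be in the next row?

silver

Column v: repeats bronze → silver → gold → diamond, so bronze, silver, gold, diamond, bronze → silver.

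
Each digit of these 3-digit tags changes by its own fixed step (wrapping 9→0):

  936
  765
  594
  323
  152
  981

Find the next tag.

First digit: −2 each step, mod 10; 9, 7, 5, 3, 1, 9 → 7.
Second digit goes 3, 6, 9, 2, 5, 8 → 1 (+3 each step, mod 10).
Third digit: 6, 5, 4, 3, 2, 1 → 0 (−1 each step, mod 10).
Combining the parts gives 710.

710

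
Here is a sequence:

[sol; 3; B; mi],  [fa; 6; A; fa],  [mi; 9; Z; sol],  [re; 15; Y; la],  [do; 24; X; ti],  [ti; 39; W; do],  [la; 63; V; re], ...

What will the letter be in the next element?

U

First note: sol, fa, mi, re, do, ti, la → sol (runs backward through the solfège scale do→ti).
Second part: each term is the sum of the two before it; 3, 6, 9, 15, 24, 39, 63 → 102.
Letter — letters move back 1 place in the alphabet, wrapping A→Z: B, A, Z, Y, X, W, V → U.
Second note goes mi, fa, sol, la, ti, do, re → mi (runs through the solfège scale do→ti).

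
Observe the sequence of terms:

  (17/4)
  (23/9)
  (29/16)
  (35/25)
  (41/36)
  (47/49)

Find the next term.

First coordinate — +6 each step: 17, 23, 29, 35, 41, 47 → 53.
Second coordinate — perfect squares: 2², 3², 4², …: 4, 9, 16, 25, 36, 49 → 64.
Putting it together: (53/64).

(53/64)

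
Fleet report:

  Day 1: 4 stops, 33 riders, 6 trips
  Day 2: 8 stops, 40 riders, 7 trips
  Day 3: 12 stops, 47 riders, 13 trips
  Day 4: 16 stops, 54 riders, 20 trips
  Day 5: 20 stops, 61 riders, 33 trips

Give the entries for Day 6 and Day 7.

24 stops, 68 riders, 53 trips; 28 stops, 75 riders, 86 trips

Stops: 4, 8, 12, 16, 20 → 24 → 28 (+4 each step).
Riders: 33, 40, 47, 54, 61 → 68 → 75 (+7 each step).
Trips: each term is the sum of the two before it; 6, 7, 13, 20, 33 → 53 → 86.
So the next two records are 24 stops, 68 riders, 53 trips and 28 stops, 75 riders, 86 trips.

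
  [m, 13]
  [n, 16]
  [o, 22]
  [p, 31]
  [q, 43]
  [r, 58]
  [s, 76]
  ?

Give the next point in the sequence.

Letter goes m, n, o, p, q, r, s → t (letters move forward 1 place in the alphabet).
For the second component, differences are 3, 6, 9, … (increasing by 3 each time): 13, 16, 22, 31, 43, 58, 76 → 97.
Putting it together: [t, 97].

[t, 97]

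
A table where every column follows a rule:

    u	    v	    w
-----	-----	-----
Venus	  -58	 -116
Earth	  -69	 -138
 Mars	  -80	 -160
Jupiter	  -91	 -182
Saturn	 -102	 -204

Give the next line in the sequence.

Uranus  -113  -226

Column u: Venus, Earth, Mars, Jupiter, Saturn → Uranus (runs through the planets Mercury→Neptune).
Column v — −11 each step: -58, -69, -80, -91, -102 → -113.
Column w: -116, -138, -160, -182, -204 → -226 (always 2 × the column v).
Combining the parts gives Uranus  -113  -226.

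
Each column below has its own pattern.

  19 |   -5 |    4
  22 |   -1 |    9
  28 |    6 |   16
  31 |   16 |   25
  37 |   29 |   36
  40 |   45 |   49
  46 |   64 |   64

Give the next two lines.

For the first component, alternating steps +3, +6, +3, +6, …: 19, 22, 28, 31, 37, 40, 46 → 49 → 55.
Second component: differences are 4, 7, 10, … (increasing by 3 each time); -5, -1, 6, 16, 29, 45, 64 → 86 → 111.
Third component goes 4, 9, 16, 25, 36, 49, 64 → 81 → 100 (perfect squares: 2², 3², 4², …).
So the next two lines are 49  86  81 and 55  111  100.

49  86  81; 55  111  100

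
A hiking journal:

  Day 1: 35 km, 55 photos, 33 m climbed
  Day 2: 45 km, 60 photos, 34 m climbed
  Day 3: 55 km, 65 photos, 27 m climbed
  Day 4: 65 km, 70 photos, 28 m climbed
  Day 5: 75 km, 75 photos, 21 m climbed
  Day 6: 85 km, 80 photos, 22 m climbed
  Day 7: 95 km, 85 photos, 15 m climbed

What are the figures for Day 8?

105 km, 90 photos, 16 m climbed

Km goes 35, 45, 55, 65, 75, 85, 95 → 105 (+10 each step).
Photos: +5 each step; 55, 60, 65, 70, 75, 80, 85 → 90.
M climbed: 33, 34, 27, 28, 21, 22, 15 → 16 (alternating steps +1, −7, +1, −7, …).
Combining the parts gives 105 km, 90 photos, 16 m climbed.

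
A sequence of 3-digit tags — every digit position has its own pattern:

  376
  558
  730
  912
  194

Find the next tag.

First digit — +2 each step, mod 10: 3, 5, 7, 9, 1 → 3.
Second digit: 7, 5, 3, 1, 9 → 7 (−2 each step, mod 10).
For the third digit, +2 each step, mod 10: 6, 8, 0, 2, 4 → 6.
Combining the parts gives 376.

376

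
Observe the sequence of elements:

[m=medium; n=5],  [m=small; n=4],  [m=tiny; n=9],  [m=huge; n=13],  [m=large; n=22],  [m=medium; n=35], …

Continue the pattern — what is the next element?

M goes medium, small, tiny, huge, large, medium → small (repeats medium → small → tiny → huge → large).
N: each term is the sum of the two before it, so 5, 4, 9, 13, 22, 35 → 57.
Combining the parts gives [m=small; n=57].

[m=small; n=57]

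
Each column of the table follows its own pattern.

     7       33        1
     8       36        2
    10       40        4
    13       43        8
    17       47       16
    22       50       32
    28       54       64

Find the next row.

35  57  128

First component — differences are 1, 2, 3, … (increasing by 1 each time): 7, 8, 10, 13, 17, 22, 28 → 35.
Second component: alternating steps +3, +4, +3, +4, …, so 33, 36, 40, 43, 47, 50, 54 → 57.
Third component: 1, 2, 4, 8, 16, 32, 64 → 128 (×2 each step).
Putting it together: 35  57  128.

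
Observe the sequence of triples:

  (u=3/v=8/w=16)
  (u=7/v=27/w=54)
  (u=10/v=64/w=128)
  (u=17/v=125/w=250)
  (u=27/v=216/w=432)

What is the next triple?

U: each term is the sum of the two before it; 3, 7, 10, 17, 27 → 44.
V: perfect cubes: 2³, 3³, 4³, …, so 8, 27, 64, 125, 216 → 343.
W: always 2 × the v; 16, 54, 128, 250, 432 → 686.
So the next triple is (u=44/v=343/w=686).

(u=44/v=343/w=686)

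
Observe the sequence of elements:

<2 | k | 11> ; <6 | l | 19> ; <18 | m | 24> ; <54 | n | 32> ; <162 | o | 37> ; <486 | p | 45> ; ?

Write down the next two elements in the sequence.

First entry — ×3 each step: 2, 6, 18, 54, 162, 486 → 1458 → 4374.
Letter: letters move forward 1 place in the alphabet; k, l, m, n, o, p → q → r.
Third entry goes 11, 19, 24, 32, 37, 45 → 50 → 58 (alternating steps +8, +5, +8, +5, …).
Putting the parts together: <1458 | q | 50> and then <4374 | r | 58>.

<1458 | q | 50>, <4374 | r | 58>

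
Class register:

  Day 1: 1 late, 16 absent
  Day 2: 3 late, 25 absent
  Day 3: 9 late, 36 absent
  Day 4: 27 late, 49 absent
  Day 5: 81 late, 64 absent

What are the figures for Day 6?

Late: 1, 3, 9, 27, 81 → 243 (×3 each step).
Absent: 16, 25, 36, 49, 64 → 81 (perfect squares: 4², 5², 6², …).
Combining the parts gives 243 late, 81 absent.

243 late, 81 absent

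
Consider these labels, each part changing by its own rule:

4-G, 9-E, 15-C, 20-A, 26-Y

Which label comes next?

31-W

For the first component, alternating steps +5, +6, +5, +6, …: 4, 9, 15, 20, 26 → 31.
Letter: letters move back 2 places in the alphabet, wrapping A→Z, so G, E, C, A, Y → W.
So the next label is 31-W.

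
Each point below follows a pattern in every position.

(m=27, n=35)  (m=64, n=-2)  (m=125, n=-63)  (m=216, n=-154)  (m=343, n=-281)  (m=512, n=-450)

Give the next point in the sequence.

(m=729, n=-667)

M: perfect cubes: 3³, 4³, 5³, …, so 27, 64, 125, 216, 343, 512 → 729.
N: together with the m always sums to 62, so 35, -2, -63, -154, -281, -450 → -667.
So the next point is (m=729, n=-667).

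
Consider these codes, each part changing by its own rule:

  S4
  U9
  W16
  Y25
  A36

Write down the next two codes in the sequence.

C49, E64

Letter goes S, U, W, Y, A → C → E (letters move forward 2 places in the alphabet, wrapping Z→A).
For the second component, perfect squares: 2², 3², 4², …: 4, 9, 16, 25, 36 → 49 → 64.
So the next two codes are C49 and E64.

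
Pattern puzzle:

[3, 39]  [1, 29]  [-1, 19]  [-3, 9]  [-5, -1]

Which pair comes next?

[-7, -11]

First slot: −2 each step, so 3, 1, -1, -3, -5 → -7.
Second slot — −10 each step: 39, 29, 19, 9, -1 → -11.
Combining the parts gives [-7, -11].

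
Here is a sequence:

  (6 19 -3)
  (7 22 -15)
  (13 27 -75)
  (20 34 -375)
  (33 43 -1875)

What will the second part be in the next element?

54

For the second part, differences are 3, 5, 7, … (increasing by 2 each time): 19, 22, 27, 34, 43 → 54.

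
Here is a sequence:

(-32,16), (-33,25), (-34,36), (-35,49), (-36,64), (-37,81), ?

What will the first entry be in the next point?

First entry — −1 each step: -32, -33, -34, -35, -36, -37 → -38.

-38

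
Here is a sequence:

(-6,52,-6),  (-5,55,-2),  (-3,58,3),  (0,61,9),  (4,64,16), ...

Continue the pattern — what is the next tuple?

For the first part, differences are 1, 2, 3, … (increasing by 1 each time): -6, -5, -3, 0, 4 → 9.
Second part: +3 each step, so 52, 55, 58, 61, 64 → 67.
Third part — differences are 4, 5, 6, … (increasing by 1 each time): -6, -2, 3, 9, 16 → 24.
Combining the parts gives (9,67,24).

(9,67,24)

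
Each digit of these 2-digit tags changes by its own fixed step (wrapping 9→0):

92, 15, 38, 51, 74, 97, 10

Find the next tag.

33

First digit goes 9, 1, 3, 5, 7, 9, 1 → 3 (+2 each step, mod 10).
Second digit: +3 each step, mod 10; 2, 5, 8, 1, 4, 7, 0 → 3.
Putting it together: 33.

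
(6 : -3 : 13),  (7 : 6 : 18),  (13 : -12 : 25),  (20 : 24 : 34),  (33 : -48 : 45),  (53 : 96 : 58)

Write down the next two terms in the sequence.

For the first slot, each term is the sum of the two before it: 6, 7, 13, 20, 33, 53 → 86 → 139.
Second slot — ×(-2) each step: -3, 6, -12, 24, -48, 96 → -192 → 384.
Third slot: differences are 5, 7, 9, … (increasing by 2 each time), so 13, 18, 25, 34, 45, 58 → 73 → 90.
So the next two terms are (86 : -192 : 73) and (139 : 384 : 90).

(86 : -192 : 73), (139 : 384 : 90)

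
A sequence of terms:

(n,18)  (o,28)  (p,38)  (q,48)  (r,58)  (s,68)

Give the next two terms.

Letter — letters move forward 1 place in the alphabet: n, o, p, q, r, s → t → u.
Second entry: +10 each step, so 18, 28, 38, 48, 58, 68 → 78 → 88.
Putting the parts together: (t,78) and then (u,88).

(t,78), (u,88)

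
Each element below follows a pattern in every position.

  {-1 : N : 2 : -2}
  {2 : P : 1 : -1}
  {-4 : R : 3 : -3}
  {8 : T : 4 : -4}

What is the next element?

First entry — ×(-2) each step: -1, 2, -4, 8 → -16.
Letter: N, P, R, T → V (letters move forward 2 places in the alphabet).
Third entry: each term is the sum of the two before it; 2, 1, 3, 4 → 7.
Fourth entry: always the negative of the third entry; -2, -1, -3, -4 → -7.
Putting it together: {-16 : V : 7 : -7}.

{-16 : V : 7 : -7}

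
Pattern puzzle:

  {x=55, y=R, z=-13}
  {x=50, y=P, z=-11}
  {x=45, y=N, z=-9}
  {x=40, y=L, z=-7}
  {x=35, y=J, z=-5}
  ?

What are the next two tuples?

{x=30, y=H, z=-3}, {x=25, y=F, z=-1}

X — −5 each step: 55, 50, 45, 40, 35 → 30 → 25.
Y: letters move back 2 places in the alphabet; R, P, N, L, J → H → F.
For the z, +2 each step: -13, -11, -9, -7, -5 → -3 → -1.
Putting the parts together: {x=30, y=H, z=-3} and then {x=25, y=F, z=-1}.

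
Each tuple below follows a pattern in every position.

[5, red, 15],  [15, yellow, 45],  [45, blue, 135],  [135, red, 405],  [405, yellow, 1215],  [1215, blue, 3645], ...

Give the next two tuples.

[3645, red, 10935], [10935, yellow, 32805]

First slot goes 5, 15, 45, 135, 405, 1215 → 3645 → 10935 (×3 each step).
Colour: repeats red → yellow → blue, so red, yellow, blue, red, yellow, blue → red → yellow.
Third slot goes 15, 45, 135, 405, 1215, 3645 → 10935 → 32805 (always 3 × the first slot).
Putting the parts together: [3645, red, 10935] and then [10935, yellow, 32805].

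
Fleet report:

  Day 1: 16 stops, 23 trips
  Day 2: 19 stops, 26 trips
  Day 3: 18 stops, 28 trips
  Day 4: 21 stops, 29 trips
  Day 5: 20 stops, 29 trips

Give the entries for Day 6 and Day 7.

Stops: 16, 19, 18, 21, 20 → 23 → 22 (alternating steps +3, −1, +3, −1, …).
Trips: differences are 3, 2, 1, … (decreasing by 1 each time); 23, 26, 28, 29, 29 → 28 → 26.
Putting the parts together: 23 stops, 28 trips and then 22 stops, 26 trips.

23 stops, 28 trips; 22 stops, 26 trips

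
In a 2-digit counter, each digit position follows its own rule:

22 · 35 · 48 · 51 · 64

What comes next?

77

First digit — +1 each step, mod 10: 2, 3, 4, 5, 6 → 7.
Second digit: +3 each step, mod 10; 2, 5, 8, 1, 4 → 7.
Putting it together: 77.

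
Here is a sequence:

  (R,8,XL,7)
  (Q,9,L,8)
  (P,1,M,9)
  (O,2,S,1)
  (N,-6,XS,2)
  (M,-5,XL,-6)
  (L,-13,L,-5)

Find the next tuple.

(K,-12,M,-13)

For the letter, letters move back 1 place in the alphabet: R, Q, P, O, N, M, L → K.
Second part: 8, 9, 1, 2, -6, -5, -13 → -12 (alternating steps +1, −8, +1, −8, …).
For the size, repeats XL → L → M → S → XS: XL, L, M, S, XS, XL, L → M.
For the fourth part, always the previous value of the second part: 7, 8, 9, 1, 2, -6, -5 → -13.
Putting it together: (K,-12,M,-13).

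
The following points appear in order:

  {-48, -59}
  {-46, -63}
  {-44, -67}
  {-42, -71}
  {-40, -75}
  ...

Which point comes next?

{-38, -79}

First entry goes -48, -46, -44, -42, -40 → -38 (+2 each step).
Second entry: −4 each step, so -59, -63, -67, -71, -75 → -79.
Putting it together: {-38, -79}.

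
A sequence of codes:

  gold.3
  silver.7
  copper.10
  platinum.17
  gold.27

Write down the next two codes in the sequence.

For the metal, repeats gold → silver → copper → platinum: gold, silver, copper, platinum, gold → silver → copper.
Second component: 3, 7, 10, 17, 27 → 44 → 71 (each term is the sum of the two before it).
So the next two codes are silver.44 and copper.71.

silver.44 then copper.71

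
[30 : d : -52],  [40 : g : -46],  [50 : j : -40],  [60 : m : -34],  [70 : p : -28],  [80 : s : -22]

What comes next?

For the first part, +10 each step: 30, 40, 50, 60, 70, 80 → 90.
For the letter, letters move forward 3 places in the alphabet: d, g, j, m, p, s → v.
Third part: +6 each step, so -52, -46, -40, -34, -28, -22 → -16.
Combining the parts gives [90 : v : -16].

[90 : v : -16]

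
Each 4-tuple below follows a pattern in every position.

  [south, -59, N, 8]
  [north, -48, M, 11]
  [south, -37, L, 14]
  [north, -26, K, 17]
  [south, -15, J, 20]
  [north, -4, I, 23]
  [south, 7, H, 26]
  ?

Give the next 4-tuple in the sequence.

Direction — alternates south ↔ north: south, north, south, north, south, north, south → north.
Second part: +11 each step; -59, -48, -37, -26, -15, -4, 7 → 18.
Letter: letters move back 1 place in the alphabet, so N, M, L, K, J, I, H → G.
For the fourth part, +3 each step: 8, 11, 14, 17, 20, 23, 26 → 29.
Putting it together: [north, 18, G, 29].

[north, 18, G, 29]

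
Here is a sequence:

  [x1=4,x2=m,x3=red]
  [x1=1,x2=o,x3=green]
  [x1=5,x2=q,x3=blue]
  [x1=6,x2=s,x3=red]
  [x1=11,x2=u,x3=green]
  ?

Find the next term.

X1: 4, 1, 5, 6, 11 → 17 (each term is the sum of the two before it).
For the x2, letters move forward 2 places in the alphabet: m, o, q, s, u → w.
For the x3, repeats red → green → blue: red, green, blue, red, green → blue.
Putting it together: [x1=17,x2=w,x3=blue].

[x1=17,x2=w,x3=blue]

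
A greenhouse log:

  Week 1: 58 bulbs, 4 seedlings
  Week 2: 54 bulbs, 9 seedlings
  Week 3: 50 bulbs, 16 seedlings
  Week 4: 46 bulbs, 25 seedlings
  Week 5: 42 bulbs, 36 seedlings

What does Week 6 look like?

38 bulbs, 49 seedlings

Bulbs goes 58, 54, 50, 46, 42 → 38 (−4 each step).
Seedlings: 4, 9, 16, 25, 36 → 49 (perfect squares: 2², 3², 4², …).
Combining the parts gives 38 bulbs, 49 seedlings.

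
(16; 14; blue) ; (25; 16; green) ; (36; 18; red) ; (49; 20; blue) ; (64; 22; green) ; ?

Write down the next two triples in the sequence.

First slot goes 16, 25, 36, 49, 64 → 81 → 100 (perfect squares: 4², 5², 6², …).
Second slot: 14, 16, 18, 20, 22 → 24 → 26 (+2 each step).
Colour: repeats blue → green → red; blue, green, red, blue, green → red → blue.
So the next two triples are (81; 24; red) and (100; 26; blue).

(81; 24; red), (100; 26; blue)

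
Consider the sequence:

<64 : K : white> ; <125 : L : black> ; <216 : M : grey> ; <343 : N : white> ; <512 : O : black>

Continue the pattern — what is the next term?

<729 : P : grey>

First coordinate — perfect cubes: 4³, 5³, 6³, …: 64, 125, 216, 343, 512 → 729.
Letter — letters move forward 1 place in the alphabet: K, L, M, N, O → P.
Shade — repeats white → black → grey: white, black, grey, white, black → grey.
Combining the parts gives <729 : P : grey>.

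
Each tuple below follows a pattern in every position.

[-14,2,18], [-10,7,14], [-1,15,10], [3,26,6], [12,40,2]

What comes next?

[16,57,-2]

First entry: alternating steps +4, +9, +4, +9, …, so -14, -10, -1, 3, 12 → 16.
Second entry: differences are 5, 8, 11, … (increasing by 3 each time), so 2, 7, 15, 26, 40 → 57.
Third entry: 18, 14, 10, 6, 2 → -2 (−4 each step).
Combining the parts gives [16,57,-2].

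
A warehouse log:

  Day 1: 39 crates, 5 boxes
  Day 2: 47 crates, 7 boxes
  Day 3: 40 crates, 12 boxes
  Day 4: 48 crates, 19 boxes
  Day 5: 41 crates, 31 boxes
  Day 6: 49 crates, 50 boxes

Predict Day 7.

For the crates, alternating steps +8, −7, +8, −7, …: 39, 47, 40, 48, 41, 49 → 42.
Boxes: each term is the sum of the two before it, so 5, 7, 12, 19, 31, 50 → 81.
Putting it together: 42 crates, 81 boxes.

42 crates, 81 boxes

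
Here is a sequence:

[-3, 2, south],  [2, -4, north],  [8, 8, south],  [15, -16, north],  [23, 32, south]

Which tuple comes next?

First slot: differences are 5, 6, 7, … (increasing by 1 each time), so -3, 2, 8, 15, 23 → 32.
Second slot: 2, -4, 8, -16, 32 → -64 (×(-2) each step).
Direction: alternates south ↔ north, so south, north, south, north, south → north.
Putting it together: [32, -64, north].

[32, -64, north]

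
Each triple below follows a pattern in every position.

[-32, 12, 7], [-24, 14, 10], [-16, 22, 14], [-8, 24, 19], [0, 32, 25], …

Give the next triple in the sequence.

[8, 34, 32]

First part — +8 each step: -32, -24, -16, -8, 0 → 8.
Second part: alternating steps +2, +8, +2, +8, …, so 12, 14, 22, 24, 32 → 34.
Third part goes 7, 10, 14, 19, 25 → 32 (differences are 3, 4, 5, … (increasing by 1 each time)).
So the next triple is [8, 34, 32].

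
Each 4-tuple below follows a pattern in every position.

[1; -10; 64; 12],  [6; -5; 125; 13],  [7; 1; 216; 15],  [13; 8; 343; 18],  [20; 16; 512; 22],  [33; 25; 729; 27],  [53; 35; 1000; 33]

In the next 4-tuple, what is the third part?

Third part: perfect cubes: 4³, 5³, 6³, …, so 64, 125, 216, 343, 512, 729, 1000 → 1331.

1331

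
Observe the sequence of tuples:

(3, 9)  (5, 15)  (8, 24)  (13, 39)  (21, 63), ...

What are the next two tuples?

First slot: 3, 5, 8, 13, 21 → 34 → 55 (each term is the sum of the two before it).
Second slot: always 3 × the first slot; 9, 15, 24, 39, 63 → 102 → 165.
Putting the parts together: (34, 102) and then (55, 165).

(34, 102), (55, 165)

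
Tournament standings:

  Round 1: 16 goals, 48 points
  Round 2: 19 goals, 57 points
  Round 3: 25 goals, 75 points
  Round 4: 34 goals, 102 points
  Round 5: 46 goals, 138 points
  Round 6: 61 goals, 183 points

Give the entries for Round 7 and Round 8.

Goals: differences are 3, 6, 9, … (increasing by 3 each time); 16, 19, 25, 34, 46, 61 → 79 → 100.
Points: always 3 × the goals, so 48, 57, 75, 102, 138, 183 → 237 → 300.
Putting the parts together: 79 goals, 237 points and then 100 goals, 300 points.

79 goals, 237 points; 100 goals, 300 points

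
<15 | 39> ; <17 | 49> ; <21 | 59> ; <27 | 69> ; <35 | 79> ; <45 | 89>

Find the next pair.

First component — differences are 2, 4, 6, … (increasing by 2 each time): 15, 17, 21, 27, 35, 45 → 57.
Second component: +10 each step; 39, 49, 59, 69, 79, 89 → 99.
Combining the parts gives <57 | 99>.

<57 | 99>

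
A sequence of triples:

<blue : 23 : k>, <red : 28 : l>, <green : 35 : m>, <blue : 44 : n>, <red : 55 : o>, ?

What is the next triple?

Colour: repeats blue → red → green; blue, red, green, blue, red → green.
Second component: 23, 28, 35, 44, 55 → 68 (differences are 5, 7, 9, … (increasing by 2 each time)).
Letter — letters move forward 1 place in the alphabet: k, l, m, n, o → p.
So the next triple is <green : 68 : p>.

<green : 68 : p>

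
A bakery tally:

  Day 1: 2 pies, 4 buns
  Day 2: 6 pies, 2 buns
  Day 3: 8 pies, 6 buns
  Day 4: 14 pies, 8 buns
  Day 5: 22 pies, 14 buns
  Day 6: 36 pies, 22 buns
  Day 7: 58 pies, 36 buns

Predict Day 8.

94 pies, 58 buns

Pies — each term is the sum of the two before it: 2, 6, 8, 14, 22, 36, 58 → 94.
Buns — each term is the sum of the two before it: 4, 2, 6, 8, 14, 22, 36 → 58.
So the next record is 94 pies, 58 buns.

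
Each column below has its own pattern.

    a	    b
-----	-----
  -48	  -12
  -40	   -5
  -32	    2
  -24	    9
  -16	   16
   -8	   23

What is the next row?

0  30

Column a — +8 each step: -48, -40, -32, -24, -16, -8 → 0.
Column b — +7 each step: -12, -5, 2, 9, 16, 23 → 30.
So the next row is 0  30.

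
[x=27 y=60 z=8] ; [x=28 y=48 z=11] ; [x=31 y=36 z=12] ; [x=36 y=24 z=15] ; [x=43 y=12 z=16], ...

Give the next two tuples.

X goes 27, 28, 31, 36, 43 → 52 → 63 (differences are 1, 3, 5, … (increasing by 2 each time)).
Y goes 60, 48, 36, 24, 12 → 0 → -12 (−12 each step).
Z goes 8, 11, 12, 15, 16 → 19 → 20 (alternating steps +3, +1, +3, +1, …).
Putting the parts together: [x=52 y=0 z=19] and then [x=63 y=-12 z=20].

[x=52 y=0 z=19], [x=63 y=-12 z=20]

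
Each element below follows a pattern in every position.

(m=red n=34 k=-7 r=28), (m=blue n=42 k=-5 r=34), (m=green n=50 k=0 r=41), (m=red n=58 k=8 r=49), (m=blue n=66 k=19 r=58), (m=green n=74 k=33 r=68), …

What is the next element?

(m=red n=82 k=50 r=79)

For the m, repeats red → blue → green: red, blue, green, red, blue, green → red.
N: 34, 42, 50, 58, 66, 74 → 82 (+8 each step).
K — differences are 2, 5, 8, … (increasing by 3 each time): -7, -5, 0, 8, 19, 33 → 50.
For the r, differences are 6, 7, 8, … (increasing by 1 each time): 28, 34, 41, 49, 58, 68 → 79.
Putting it together: (m=red n=82 k=50 r=79).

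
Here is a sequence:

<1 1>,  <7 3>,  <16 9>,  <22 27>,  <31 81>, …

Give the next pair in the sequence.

For the first slot, alternating steps +6, +9, +6, +9, …: 1, 7, 16, 22, 31 → 37.
Second slot: ×3 each step, so 1, 3, 9, 27, 81 → 243.
Putting it together: <37 243>.

<37 243>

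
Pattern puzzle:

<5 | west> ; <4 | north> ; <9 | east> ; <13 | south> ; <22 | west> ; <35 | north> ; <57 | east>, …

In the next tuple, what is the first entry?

For the first entry, each term is the sum of the two before it: 5, 4, 9, 13, 22, 35, 57 → 92.

92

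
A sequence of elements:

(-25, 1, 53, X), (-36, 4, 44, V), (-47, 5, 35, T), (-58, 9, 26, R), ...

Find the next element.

(-69, 14, 17, P)

First component goes -25, -36, -47, -58 → -69 (−11 each step).
Second component goes 1, 4, 5, 9 → 14 (each term is the sum of the two before it).
Third component goes 53, 44, 35, 26 → 17 (−9 each step).
Letter: letters move back 2 places in the alphabet; X, V, T, R → P.
So the next element is (-69, 14, 17, P).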